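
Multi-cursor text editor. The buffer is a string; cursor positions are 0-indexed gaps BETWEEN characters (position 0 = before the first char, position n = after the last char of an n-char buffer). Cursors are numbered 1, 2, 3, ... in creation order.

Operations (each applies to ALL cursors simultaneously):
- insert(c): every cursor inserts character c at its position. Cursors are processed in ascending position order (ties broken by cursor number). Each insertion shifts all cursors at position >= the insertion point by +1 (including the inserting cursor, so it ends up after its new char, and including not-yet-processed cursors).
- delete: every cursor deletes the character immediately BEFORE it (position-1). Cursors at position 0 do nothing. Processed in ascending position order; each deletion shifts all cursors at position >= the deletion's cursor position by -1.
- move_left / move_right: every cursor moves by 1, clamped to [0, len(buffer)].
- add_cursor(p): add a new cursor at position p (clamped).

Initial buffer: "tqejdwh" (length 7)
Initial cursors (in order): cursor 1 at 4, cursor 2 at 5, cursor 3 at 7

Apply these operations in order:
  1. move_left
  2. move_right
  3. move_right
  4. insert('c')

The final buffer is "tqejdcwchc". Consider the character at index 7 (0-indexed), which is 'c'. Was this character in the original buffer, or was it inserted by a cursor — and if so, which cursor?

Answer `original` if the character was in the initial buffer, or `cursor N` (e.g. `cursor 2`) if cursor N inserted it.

Answer: cursor 2

Derivation:
After op 1 (move_left): buffer="tqejdwh" (len 7), cursors c1@3 c2@4 c3@6, authorship .......
After op 2 (move_right): buffer="tqejdwh" (len 7), cursors c1@4 c2@5 c3@7, authorship .......
After op 3 (move_right): buffer="tqejdwh" (len 7), cursors c1@5 c2@6 c3@7, authorship .......
After op 4 (insert('c')): buffer="tqejdcwchc" (len 10), cursors c1@6 c2@8 c3@10, authorship .....1.2.3
Authorship (.=original, N=cursor N): . . . . . 1 . 2 . 3
Index 7: author = 2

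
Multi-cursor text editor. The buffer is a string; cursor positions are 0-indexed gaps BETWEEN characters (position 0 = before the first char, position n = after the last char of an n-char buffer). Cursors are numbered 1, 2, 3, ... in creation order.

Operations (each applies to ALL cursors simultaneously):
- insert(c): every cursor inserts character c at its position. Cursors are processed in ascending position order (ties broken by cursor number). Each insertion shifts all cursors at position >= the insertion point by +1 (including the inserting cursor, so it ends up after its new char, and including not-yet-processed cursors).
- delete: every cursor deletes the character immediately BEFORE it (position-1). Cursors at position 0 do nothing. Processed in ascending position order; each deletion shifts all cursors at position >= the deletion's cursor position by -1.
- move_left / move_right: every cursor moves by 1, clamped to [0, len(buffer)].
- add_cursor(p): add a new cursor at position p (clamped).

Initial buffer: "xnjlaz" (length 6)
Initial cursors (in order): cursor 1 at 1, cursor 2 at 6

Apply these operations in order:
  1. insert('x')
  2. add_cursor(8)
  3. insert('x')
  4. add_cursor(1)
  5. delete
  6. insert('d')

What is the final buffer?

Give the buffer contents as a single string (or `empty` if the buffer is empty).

After op 1 (insert('x')): buffer="xxnjlazx" (len 8), cursors c1@2 c2@8, authorship .1.....2
After op 2 (add_cursor(8)): buffer="xxnjlazx" (len 8), cursors c1@2 c2@8 c3@8, authorship .1.....2
After op 3 (insert('x')): buffer="xxxnjlazxxx" (len 11), cursors c1@3 c2@11 c3@11, authorship .11.....223
After op 4 (add_cursor(1)): buffer="xxxnjlazxxx" (len 11), cursors c4@1 c1@3 c2@11 c3@11, authorship .11.....223
After op 5 (delete): buffer="xnjlazx" (len 7), cursors c4@0 c1@1 c2@7 c3@7, authorship 1.....2
After op 6 (insert('d')): buffer="dxdnjlazxdd" (len 11), cursors c4@1 c1@3 c2@11 c3@11, authorship 411.....223

Answer: dxdnjlazxdd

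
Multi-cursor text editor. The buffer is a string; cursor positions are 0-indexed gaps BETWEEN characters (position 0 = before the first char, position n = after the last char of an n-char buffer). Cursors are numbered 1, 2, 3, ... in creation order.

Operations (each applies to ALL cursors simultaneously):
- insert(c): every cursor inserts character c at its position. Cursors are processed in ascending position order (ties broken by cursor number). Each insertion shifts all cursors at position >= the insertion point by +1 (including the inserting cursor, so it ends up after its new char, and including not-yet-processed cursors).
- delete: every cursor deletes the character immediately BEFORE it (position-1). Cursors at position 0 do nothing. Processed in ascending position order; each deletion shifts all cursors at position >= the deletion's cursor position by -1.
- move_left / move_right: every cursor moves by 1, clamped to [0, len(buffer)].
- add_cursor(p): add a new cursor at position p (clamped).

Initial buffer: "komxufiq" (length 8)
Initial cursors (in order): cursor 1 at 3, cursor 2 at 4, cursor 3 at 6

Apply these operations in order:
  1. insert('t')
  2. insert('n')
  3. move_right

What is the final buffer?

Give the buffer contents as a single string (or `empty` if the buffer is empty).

After op 1 (insert('t')): buffer="komtxtuftiq" (len 11), cursors c1@4 c2@6 c3@9, authorship ...1.2..3..
After op 2 (insert('n')): buffer="komtnxtnuftniq" (len 14), cursors c1@5 c2@8 c3@12, authorship ...11.22..33..
After op 3 (move_right): buffer="komtnxtnuftniq" (len 14), cursors c1@6 c2@9 c3@13, authorship ...11.22..33..

Answer: komtnxtnuftniq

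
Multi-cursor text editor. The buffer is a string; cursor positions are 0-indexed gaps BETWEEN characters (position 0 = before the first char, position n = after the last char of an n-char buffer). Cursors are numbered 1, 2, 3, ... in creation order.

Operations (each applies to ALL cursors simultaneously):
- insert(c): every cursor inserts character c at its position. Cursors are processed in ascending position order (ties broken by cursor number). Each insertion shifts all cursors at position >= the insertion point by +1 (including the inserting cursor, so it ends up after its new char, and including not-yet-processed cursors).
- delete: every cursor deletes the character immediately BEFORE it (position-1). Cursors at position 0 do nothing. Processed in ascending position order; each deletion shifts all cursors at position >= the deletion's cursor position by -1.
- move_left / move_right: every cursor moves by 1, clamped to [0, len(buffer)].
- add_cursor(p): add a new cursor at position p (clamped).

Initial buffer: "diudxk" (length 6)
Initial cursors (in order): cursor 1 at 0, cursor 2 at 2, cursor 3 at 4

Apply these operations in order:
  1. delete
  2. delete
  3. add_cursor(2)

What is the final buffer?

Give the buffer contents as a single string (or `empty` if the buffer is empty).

After op 1 (delete): buffer="duxk" (len 4), cursors c1@0 c2@1 c3@2, authorship ....
After op 2 (delete): buffer="xk" (len 2), cursors c1@0 c2@0 c3@0, authorship ..
After op 3 (add_cursor(2)): buffer="xk" (len 2), cursors c1@0 c2@0 c3@0 c4@2, authorship ..

Answer: xk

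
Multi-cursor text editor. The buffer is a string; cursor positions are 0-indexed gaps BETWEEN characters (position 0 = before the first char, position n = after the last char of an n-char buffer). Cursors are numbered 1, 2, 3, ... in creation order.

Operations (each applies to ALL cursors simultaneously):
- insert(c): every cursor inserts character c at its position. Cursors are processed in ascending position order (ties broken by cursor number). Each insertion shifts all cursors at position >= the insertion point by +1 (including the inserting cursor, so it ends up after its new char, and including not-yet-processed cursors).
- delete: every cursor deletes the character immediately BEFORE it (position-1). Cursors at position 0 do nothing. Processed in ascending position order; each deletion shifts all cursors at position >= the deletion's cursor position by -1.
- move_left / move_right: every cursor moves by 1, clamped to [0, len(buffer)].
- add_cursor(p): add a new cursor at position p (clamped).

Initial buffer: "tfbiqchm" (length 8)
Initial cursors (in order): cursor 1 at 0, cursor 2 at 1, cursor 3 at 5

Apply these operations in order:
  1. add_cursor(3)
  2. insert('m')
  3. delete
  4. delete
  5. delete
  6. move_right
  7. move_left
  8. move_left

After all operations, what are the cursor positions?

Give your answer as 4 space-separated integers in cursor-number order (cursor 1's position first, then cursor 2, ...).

Answer: 0 0 0 0

Derivation:
After op 1 (add_cursor(3)): buffer="tfbiqchm" (len 8), cursors c1@0 c2@1 c4@3 c3@5, authorship ........
After op 2 (insert('m')): buffer="mtmfbmiqmchm" (len 12), cursors c1@1 c2@3 c4@6 c3@9, authorship 1.2..4..3...
After op 3 (delete): buffer="tfbiqchm" (len 8), cursors c1@0 c2@1 c4@3 c3@5, authorship ........
After op 4 (delete): buffer="fichm" (len 5), cursors c1@0 c2@0 c4@1 c3@2, authorship .....
After op 5 (delete): buffer="chm" (len 3), cursors c1@0 c2@0 c3@0 c4@0, authorship ...
After op 6 (move_right): buffer="chm" (len 3), cursors c1@1 c2@1 c3@1 c4@1, authorship ...
After op 7 (move_left): buffer="chm" (len 3), cursors c1@0 c2@0 c3@0 c4@0, authorship ...
After op 8 (move_left): buffer="chm" (len 3), cursors c1@0 c2@0 c3@0 c4@0, authorship ...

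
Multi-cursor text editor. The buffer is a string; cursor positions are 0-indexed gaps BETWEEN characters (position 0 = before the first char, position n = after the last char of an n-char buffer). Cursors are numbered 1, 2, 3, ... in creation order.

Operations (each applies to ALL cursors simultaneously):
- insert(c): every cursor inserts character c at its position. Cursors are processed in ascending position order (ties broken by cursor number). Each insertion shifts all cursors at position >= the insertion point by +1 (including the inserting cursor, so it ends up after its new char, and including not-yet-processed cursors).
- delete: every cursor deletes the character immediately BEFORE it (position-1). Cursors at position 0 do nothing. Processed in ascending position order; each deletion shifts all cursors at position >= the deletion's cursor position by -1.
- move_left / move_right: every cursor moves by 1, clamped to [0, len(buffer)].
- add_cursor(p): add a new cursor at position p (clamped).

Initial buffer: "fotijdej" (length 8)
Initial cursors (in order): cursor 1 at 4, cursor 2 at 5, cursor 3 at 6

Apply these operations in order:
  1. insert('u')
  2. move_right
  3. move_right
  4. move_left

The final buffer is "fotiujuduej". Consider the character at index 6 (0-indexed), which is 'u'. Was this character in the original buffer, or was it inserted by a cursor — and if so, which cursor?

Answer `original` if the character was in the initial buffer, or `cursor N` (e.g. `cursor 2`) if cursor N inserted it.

After op 1 (insert('u')): buffer="fotiujuduej" (len 11), cursors c1@5 c2@7 c3@9, authorship ....1.2.3..
After op 2 (move_right): buffer="fotiujuduej" (len 11), cursors c1@6 c2@8 c3@10, authorship ....1.2.3..
After op 3 (move_right): buffer="fotiujuduej" (len 11), cursors c1@7 c2@9 c3@11, authorship ....1.2.3..
After op 4 (move_left): buffer="fotiujuduej" (len 11), cursors c1@6 c2@8 c3@10, authorship ....1.2.3..
Authorship (.=original, N=cursor N): . . . . 1 . 2 . 3 . .
Index 6: author = 2

Answer: cursor 2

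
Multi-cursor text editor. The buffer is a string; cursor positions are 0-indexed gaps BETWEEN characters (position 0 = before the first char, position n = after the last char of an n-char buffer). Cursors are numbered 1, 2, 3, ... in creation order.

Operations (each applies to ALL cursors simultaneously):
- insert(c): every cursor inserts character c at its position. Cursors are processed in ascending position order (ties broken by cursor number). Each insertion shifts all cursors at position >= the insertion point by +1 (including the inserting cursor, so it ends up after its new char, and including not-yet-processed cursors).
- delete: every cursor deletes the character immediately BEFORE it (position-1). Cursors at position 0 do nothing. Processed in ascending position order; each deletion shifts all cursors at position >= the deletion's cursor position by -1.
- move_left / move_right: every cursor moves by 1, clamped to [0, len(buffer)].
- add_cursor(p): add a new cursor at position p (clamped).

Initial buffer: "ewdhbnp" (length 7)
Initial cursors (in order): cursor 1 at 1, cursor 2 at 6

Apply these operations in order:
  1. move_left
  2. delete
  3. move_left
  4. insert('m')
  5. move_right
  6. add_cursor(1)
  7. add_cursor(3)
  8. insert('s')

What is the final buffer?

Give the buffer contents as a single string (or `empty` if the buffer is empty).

After op 1 (move_left): buffer="ewdhbnp" (len 7), cursors c1@0 c2@5, authorship .......
After op 2 (delete): buffer="ewdhnp" (len 6), cursors c1@0 c2@4, authorship ......
After op 3 (move_left): buffer="ewdhnp" (len 6), cursors c1@0 c2@3, authorship ......
After op 4 (insert('m')): buffer="mewdmhnp" (len 8), cursors c1@1 c2@5, authorship 1...2...
After op 5 (move_right): buffer="mewdmhnp" (len 8), cursors c1@2 c2@6, authorship 1...2...
After op 6 (add_cursor(1)): buffer="mewdmhnp" (len 8), cursors c3@1 c1@2 c2@6, authorship 1...2...
After op 7 (add_cursor(3)): buffer="mewdmhnp" (len 8), cursors c3@1 c1@2 c4@3 c2@6, authorship 1...2...
After op 8 (insert('s')): buffer="mseswsdmhsnp" (len 12), cursors c3@2 c1@4 c4@6 c2@10, authorship 13.1.4.2.2..

Answer: mseswsdmhsnp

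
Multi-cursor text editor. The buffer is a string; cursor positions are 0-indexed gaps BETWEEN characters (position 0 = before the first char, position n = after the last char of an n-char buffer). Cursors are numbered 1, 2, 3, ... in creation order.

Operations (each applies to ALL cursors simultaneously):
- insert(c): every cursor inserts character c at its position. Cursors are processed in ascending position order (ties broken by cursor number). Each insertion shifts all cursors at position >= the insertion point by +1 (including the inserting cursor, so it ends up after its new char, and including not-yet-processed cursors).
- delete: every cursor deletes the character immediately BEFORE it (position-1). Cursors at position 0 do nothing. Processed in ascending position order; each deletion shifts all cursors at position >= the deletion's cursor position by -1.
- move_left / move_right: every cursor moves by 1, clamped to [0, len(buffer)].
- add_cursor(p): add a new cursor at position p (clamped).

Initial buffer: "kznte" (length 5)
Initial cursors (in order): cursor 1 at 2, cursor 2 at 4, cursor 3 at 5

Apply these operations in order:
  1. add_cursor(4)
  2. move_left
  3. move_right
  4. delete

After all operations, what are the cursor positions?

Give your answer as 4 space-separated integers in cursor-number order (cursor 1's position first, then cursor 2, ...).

Answer: 1 1 1 1

Derivation:
After op 1 (add_cursor(4)): buffer="kznte" (len 5), cursors c1@2 c2@4 c4@4 c3@5, authorship .....
After op 2 (move_left): buffer="kznte" (len 5), cursors c1@1 c2@3 c4@3 c3@4, authorship .....
After op 3 (move_right): buffer="kznte" (len 5), cursors c1@2 c2@4 c4@4 c3@5, authorship .....
After op 4 (delete): buffer="k" (len 1), cursors c1@1 c2@1 c3@1 c4@1, authorship .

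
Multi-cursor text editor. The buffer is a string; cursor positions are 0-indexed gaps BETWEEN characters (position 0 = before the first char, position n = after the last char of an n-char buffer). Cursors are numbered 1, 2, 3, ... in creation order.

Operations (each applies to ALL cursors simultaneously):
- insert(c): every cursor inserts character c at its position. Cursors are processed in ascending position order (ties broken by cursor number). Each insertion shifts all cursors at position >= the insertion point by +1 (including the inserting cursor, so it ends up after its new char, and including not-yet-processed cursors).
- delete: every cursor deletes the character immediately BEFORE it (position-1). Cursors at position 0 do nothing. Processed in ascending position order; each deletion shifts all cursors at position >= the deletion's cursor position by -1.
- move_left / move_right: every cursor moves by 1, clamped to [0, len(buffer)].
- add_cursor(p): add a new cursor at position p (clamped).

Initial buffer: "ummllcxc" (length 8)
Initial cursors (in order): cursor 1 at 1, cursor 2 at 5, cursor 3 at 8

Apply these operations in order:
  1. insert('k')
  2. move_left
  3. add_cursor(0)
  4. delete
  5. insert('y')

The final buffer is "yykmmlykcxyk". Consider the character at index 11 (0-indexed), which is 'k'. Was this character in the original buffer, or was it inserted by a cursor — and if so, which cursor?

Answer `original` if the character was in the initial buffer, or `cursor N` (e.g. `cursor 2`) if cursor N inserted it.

After op 1 (insert('k')): buffer="ukmmllkcxck" (len 11), cursors c1@2 c2@7 c3@11, authorship .1....2...3
After op 2 (move_left): buffer="ukmmllkcxck" (len 11), cursors c1@1 c2@6 c3@10, authorship .1....2...3
After op 3 (add_cursor(0)): buffer="ukmmllkcxck" (len 11), cursors c4@0 c1@1 c2@6 c3@10, authorship .1....2...3
After op 4 (delete): buffer="kmmlkcxk" (len 8), cursors c1@0 c4@0 c2@4 c3@7, authorship 1...2..3
After op 5 (insert('y')): buffer="yykmmlykcxyk" (len 12), cursors c1@2 c4@2 c2@7 c3@11, authorship 141...22..33
Authorship (.=original, N=cursor N): 1 4 1 . . . 2 2 . . 3 3
Index 11: author = 3

Answer: cursor 3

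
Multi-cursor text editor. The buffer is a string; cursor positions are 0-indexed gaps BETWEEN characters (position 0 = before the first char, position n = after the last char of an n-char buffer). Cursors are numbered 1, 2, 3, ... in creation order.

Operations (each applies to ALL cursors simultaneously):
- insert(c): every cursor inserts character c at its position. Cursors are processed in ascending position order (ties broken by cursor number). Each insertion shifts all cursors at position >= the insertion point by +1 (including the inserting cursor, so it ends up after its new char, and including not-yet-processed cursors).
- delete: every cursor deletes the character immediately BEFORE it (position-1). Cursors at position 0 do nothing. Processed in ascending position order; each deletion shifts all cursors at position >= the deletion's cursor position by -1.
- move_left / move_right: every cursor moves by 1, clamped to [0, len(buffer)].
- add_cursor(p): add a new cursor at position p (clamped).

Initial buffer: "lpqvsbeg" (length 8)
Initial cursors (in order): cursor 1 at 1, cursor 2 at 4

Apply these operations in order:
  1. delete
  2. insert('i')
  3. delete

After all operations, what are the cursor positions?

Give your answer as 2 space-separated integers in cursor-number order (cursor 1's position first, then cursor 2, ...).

After op 1 (delete): buffer="pqsbeg" (len 6), cursors c1@0 c2@2, authorship ......
After op 2 (insert('i')): buffer="ipqisbeg" (len 8), cursors c1@1 c2@4, authorship 1..2....
After op 3 (delete): buffer="pqsbeg" (len 6), cursors c1@0 c2@2, authorship ......

Answer: 0 2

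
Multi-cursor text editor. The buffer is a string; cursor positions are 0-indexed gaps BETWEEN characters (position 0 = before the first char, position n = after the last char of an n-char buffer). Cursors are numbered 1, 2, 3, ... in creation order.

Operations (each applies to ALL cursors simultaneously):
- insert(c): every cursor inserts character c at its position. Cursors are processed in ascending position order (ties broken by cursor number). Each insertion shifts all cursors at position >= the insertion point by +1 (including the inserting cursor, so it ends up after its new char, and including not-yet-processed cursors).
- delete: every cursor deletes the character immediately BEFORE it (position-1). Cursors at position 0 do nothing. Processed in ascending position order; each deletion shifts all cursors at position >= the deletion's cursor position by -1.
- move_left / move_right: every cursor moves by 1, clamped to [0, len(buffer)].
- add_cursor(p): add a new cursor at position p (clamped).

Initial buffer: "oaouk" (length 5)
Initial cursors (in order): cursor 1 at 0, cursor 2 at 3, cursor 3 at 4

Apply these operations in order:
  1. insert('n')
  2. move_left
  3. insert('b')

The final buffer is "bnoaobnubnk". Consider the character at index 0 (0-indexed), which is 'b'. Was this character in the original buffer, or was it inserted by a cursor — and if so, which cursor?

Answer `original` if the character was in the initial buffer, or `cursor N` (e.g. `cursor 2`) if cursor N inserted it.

After op 1 (insert('n')): buffer="noaonunk" (len 8), cursors c1@1 c2@5 c3@7, authorship 1...2.3.
After op 2 (move_left): buffer="noaonunk" (len 8), cursors c1@0 c2@4 c3@6, authorship 1...2.3.
After op 3 (insert('b')): buffer="bnoaobnubnk" (len 11), cursors c1@1 c2@6 c3@9, authorship 11...22.33.
Authorship (.=original, N=cursor N): 1 1 . . . 2 2 . 3 3 .
Index 0: author = 1

Answer: cursor 1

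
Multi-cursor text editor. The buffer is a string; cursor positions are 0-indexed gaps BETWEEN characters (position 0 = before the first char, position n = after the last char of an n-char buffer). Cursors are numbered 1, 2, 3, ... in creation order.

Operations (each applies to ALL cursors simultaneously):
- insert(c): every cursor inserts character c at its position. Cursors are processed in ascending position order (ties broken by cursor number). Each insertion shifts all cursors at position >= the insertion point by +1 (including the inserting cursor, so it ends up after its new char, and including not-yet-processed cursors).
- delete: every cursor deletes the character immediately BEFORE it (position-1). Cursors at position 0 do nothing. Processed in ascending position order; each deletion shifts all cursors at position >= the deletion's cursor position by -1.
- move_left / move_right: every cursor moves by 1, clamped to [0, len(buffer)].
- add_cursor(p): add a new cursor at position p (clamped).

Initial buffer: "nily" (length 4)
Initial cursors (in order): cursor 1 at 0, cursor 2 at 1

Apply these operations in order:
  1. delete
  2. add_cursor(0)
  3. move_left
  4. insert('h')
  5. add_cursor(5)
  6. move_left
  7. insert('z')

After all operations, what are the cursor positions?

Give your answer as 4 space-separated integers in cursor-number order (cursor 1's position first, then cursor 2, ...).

After op 1 (delete): buffer="ily" (len 3), cursors c1@0 c2@0, authorship ...
After op 2 (add_cursor(0)): buffer="ily" (len 3), cursors c1@0 c2@0 c3@0, authorship ...
After op 3 (move_left): buffer="ily" (len 3), cursors c1@0 c2@0 c3@0, authorship ...
After op 4 (insert('h')): buffer="hhhily" (len 6), cursors c1@3 c2@3 c3@3, authorship 123...
After op 5 (add_cursor(5)): buffer="hhhily" (len 6), cursors c1@3 c2@3 c3@3 c4@5, authorship 123...
After op 6 (move_left): buffer="hhhily" (len 6), cursors c1@2 c2@2 c3@2 c4@4, authorship 123...
After op 7 (insert('z')): buffer="hhzzzhizly" (len 10), cursors c1@5 c2@5 c3@5 c4@8, authorship 121233.4..

Answer: 5 5 5 8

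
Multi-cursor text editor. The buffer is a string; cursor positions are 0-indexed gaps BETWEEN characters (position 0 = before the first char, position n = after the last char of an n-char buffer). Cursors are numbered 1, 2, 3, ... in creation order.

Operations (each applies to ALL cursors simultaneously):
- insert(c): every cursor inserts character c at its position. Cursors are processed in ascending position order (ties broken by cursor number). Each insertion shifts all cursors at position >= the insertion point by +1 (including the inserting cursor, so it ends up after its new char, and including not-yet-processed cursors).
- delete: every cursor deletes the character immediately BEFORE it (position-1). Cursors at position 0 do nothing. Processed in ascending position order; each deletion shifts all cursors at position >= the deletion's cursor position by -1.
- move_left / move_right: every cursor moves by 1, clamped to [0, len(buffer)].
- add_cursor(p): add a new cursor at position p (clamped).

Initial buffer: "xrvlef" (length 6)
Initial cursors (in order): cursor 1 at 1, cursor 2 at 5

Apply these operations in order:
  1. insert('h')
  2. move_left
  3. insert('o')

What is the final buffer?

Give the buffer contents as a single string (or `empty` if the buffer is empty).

Answer: xohrvleohf

Derivation:
After op 1 (insert('h')): buffer="xhrvlehf" (len 8), cursors c1@2 c2@7, authorship .1....2.
After op 2 (move_left): buffer="xhrvlehf" (len 8), cursors c1@1 c2@6, authorship .1....2.
After op 3 (insert('o')): buffer="xohrvleohf" (len 10), cursors c1@2 c2@8, authorship .11....22.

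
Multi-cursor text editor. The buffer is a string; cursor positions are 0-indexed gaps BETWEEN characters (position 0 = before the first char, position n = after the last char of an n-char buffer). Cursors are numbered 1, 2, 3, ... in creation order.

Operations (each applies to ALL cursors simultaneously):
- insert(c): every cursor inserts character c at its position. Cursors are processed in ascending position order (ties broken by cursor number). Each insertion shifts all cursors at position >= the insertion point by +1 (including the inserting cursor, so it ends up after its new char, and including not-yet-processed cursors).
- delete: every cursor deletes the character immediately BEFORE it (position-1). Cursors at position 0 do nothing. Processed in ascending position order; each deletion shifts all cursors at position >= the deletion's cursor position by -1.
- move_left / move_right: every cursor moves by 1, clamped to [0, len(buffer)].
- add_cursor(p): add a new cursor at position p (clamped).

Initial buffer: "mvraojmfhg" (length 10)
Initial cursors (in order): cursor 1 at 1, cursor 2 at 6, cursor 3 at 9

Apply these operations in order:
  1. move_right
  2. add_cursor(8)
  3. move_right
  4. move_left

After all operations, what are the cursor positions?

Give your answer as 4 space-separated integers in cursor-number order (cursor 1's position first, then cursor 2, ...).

After op 1 (move_right): buffer="mvraojmfhg" (len 10), cursors c1@2 c2@7 c3@10, authorship ..........
After op 2 (add_cursor(8)): buffer="mvraojmfhg" (len 10), cursors c1@2 c2@7 c4@8 c3@10, authorship ..........
After op 3 (move_right): buffer="mvraojmfhg" (len 10), cursors c1@3 c2@8 c4@9 c3@10, authorship ..........
After op 4 (move_left): buffer="mvraojmfhg" (len 10), cursors c1@2 c2@7 c4@8 c3@9, authorship ..........

Answer: 2 7 9 8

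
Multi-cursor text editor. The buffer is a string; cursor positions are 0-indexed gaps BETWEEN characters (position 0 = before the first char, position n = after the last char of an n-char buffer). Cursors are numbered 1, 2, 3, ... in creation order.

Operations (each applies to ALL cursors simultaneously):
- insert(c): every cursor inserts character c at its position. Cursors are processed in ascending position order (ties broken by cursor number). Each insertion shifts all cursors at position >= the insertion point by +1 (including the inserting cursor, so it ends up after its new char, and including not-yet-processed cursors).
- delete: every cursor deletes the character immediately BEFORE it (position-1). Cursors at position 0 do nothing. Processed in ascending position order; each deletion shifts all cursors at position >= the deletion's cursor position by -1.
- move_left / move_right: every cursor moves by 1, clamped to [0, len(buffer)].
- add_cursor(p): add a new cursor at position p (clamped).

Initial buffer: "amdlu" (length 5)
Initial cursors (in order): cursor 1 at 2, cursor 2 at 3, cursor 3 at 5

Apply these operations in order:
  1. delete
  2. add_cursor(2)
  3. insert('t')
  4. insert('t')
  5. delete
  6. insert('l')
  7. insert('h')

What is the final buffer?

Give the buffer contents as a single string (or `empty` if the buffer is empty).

After op 1 (delete): buffer="al" (len 2), cursors c1@1 c2@1 c3@2, authorship ..
After op 2 (add_cursor(2)): buffer="al" (len 2), cursors c1@1 c2@1 c3@2 c4@2, authorship ..
After op 3 (insert('t')): buffer="attltt" (len 6), cursors c1@3 c2@3 c3@6 c4@6, authorship .12.34
After op 4 (insert('t')): buffer="attttltttt" (len 10), cursors c1@5 c2@5 c3@10 c4@10, authorship .1212.3434
After op 5 (delete): buffer="attltt" (len 6), cursors c1@3 c2@3 c3@6 c4@6, authorship .12.34
After op 6 (insert('l')): buffer="attlllttll" (len 10), cursors c1@5 c2@5 c3@10 c4@10, authorship .1212.3434
After op 7 (insert('h')): buffer="attllhhlttllhh" (len 14), cursors c1@7 c2@7 c3@14 c4@14, authorship .121212.343434

Answer: attllhhlttllhh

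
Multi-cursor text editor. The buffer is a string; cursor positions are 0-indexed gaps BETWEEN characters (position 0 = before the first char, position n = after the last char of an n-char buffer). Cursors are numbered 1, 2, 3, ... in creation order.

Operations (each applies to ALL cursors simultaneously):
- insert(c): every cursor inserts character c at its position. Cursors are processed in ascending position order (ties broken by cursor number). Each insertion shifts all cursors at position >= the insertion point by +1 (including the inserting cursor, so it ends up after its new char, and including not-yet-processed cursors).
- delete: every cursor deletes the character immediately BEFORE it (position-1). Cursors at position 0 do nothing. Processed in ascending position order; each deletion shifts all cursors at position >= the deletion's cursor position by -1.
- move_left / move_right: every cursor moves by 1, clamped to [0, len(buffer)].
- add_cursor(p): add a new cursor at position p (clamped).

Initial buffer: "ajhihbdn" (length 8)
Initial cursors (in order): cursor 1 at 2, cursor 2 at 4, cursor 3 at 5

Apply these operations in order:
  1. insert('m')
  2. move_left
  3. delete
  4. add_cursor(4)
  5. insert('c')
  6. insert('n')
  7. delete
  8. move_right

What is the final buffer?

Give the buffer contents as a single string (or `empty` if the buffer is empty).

After op 1 (insert('m')): buffer="ajmhimhmbdn" (len 11), cursors c1@3 c2@6 c3@8, authorship ..1..2.3...
After op 2 (move_left): buffer="ajmhimhmbdn" (len 11), cursors c1@2 c2@5 c3@7, authorship ..1..2.3...
After op 3 (delete): buffer="amhmmbdn" (len 8), cursors c1@1 c2@3 c3@4, authorship .1.23...
After op 4 (add_cursor(4)): buffer="amhmmbdn" (len 8), cursors c1@1 c2@3 c3@4 c4@4, authorship .1.23...
After op 5 (insert('c')): buffer="acmhcmccmbdn" (len 12), cursors c1@2 c2@5 c3@8 c4@8, authorship .11.22343...
After op 6 (insert('n')): buffer="acnmhcnmccnnmbdn" (len 16), cursors c1@3 c2@7 c3@12 c4@12, authorship .111.22234343...
After op 7 (delete): buffer="acmhcmccmbdn" (len 12), cursors c1@2 c2@5 c3@8 c4@8, authorship .11.22343...
After op 8 (move_right): buffer="acmhcmccmbdn" (len 12), cursors c1@3 c2@6 c3@9 c4@9, authorship .11.22343...

Answer: acmhcmccmbdn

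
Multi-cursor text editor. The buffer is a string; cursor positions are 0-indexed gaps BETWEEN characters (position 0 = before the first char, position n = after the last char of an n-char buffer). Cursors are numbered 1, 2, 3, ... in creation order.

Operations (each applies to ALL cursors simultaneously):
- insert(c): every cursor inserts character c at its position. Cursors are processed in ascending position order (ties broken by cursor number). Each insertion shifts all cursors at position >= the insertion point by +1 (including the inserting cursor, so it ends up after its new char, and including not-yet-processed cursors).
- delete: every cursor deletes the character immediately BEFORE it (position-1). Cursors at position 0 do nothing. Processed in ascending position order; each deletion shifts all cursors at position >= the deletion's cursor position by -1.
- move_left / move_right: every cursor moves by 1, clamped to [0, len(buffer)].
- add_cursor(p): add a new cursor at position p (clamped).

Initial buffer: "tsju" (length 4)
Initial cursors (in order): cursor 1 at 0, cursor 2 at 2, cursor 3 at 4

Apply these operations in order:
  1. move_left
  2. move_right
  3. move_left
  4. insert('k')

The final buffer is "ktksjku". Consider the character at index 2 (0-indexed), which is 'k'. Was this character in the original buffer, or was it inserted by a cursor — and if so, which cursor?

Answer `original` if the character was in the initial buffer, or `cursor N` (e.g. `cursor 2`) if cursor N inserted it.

Answer: cursor 2

Derivation:
After op 1 (move_left): buffer="tsju" (len 4), cursors c1@0 c2@1 c3@3, authorship ....
After op 2 (move_right): buffer="tsju" (len 4), cursors c1@1 c2@2 c3@4, authorship ....
After op 3 (move_left): buffer="tsju" (len 4), cursors c1@0 c2@1 c3@3, authorship ....
After op 4 (insert('k')): buffer="ktksjku" (len 7), cursors c1@1 c2@3 c3@6, authorship 1.2..3.
Authorship (.=original, N=cursor N): 1 . 2 . . 3 .
Index 2: author = 2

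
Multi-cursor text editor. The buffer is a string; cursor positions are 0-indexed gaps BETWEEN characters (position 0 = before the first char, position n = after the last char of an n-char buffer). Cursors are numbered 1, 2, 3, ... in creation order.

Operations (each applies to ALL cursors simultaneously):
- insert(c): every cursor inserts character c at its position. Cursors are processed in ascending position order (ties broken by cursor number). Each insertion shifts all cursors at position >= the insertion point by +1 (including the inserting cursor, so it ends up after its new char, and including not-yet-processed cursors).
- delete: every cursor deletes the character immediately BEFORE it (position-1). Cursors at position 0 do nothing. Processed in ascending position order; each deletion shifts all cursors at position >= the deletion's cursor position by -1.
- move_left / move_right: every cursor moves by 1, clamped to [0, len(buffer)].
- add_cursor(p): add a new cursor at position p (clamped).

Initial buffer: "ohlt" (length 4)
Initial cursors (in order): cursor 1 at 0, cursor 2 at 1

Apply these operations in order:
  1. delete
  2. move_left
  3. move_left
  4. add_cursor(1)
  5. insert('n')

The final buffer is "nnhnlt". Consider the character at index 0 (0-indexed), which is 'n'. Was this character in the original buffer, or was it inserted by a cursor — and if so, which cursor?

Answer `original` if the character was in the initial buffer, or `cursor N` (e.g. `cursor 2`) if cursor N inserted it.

After op 1 (delete): buffer="hlt" (len 3), cursors c1@0 c2@0, authorship ...
After op 2 (move_left): buffer="hlt" (len 3), cursors c1@0 c2@0, authorship ...
After op 3 (move_left): buffer="hlt" (len 3), cursors c1@0 c2@0, authorship ...
After op 4 (add_cursor(1)): buffer="hlt" (len 3), cursors c1@0 c2@0 c3@1, authorship ...
After op 5 (insert('n')): buffer="nnhnlt" (len 6), cursors c1@2 c2@2 c3@4, authorship 12.3..
Authorship (.=original, N=cursor N): 1 2 . 3 . .
Index 0: author = 1

Answer: cursor 1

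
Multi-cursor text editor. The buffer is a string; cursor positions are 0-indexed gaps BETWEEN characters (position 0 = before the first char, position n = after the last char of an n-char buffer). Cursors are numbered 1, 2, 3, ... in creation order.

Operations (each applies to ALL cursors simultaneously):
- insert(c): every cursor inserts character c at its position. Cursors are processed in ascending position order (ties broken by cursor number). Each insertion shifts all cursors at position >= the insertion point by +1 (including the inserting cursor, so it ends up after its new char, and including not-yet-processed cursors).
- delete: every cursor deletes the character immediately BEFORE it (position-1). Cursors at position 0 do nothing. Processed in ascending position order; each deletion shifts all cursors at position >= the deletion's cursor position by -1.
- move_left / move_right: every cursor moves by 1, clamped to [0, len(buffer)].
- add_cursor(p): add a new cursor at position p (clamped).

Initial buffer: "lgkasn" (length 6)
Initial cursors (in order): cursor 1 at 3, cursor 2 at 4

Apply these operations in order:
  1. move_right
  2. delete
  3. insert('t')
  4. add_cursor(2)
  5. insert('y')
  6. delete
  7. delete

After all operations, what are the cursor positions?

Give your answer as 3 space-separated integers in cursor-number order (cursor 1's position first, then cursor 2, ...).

After op 1 (move_right): buffer="lgkasn" (len 6), cursors c1@4 c2@5, authorship ......
After op 2 (delete): buffer="lgkn" (len 4), cursors c1@3 c2@3, authorship ....
After op 3 (insert('t')): buffer="lgkttn" (len 6), cursors c1@5 c2@5, authorship ...12.
After op 4 (add_cursor(2)): buffer="lgkttn" (len 6), cursors c3@2 c1@5 c2@5, authorship ...12.
After op 5 (insert('y')): buffer="lgykttyyn" (len 9), cursors c3@3 c1@8 c2@8, authorship ..3.1212.
After op 6 (delete): buffer="lgkttn" (len 6), cursors c3@2 c1@5 c2@5, authorship ...12.
After op 7 (delete): buffer="lkn" (len 3), cursors c3@1 c1@2 c2@2, authorship ...

Answer: 2 2 1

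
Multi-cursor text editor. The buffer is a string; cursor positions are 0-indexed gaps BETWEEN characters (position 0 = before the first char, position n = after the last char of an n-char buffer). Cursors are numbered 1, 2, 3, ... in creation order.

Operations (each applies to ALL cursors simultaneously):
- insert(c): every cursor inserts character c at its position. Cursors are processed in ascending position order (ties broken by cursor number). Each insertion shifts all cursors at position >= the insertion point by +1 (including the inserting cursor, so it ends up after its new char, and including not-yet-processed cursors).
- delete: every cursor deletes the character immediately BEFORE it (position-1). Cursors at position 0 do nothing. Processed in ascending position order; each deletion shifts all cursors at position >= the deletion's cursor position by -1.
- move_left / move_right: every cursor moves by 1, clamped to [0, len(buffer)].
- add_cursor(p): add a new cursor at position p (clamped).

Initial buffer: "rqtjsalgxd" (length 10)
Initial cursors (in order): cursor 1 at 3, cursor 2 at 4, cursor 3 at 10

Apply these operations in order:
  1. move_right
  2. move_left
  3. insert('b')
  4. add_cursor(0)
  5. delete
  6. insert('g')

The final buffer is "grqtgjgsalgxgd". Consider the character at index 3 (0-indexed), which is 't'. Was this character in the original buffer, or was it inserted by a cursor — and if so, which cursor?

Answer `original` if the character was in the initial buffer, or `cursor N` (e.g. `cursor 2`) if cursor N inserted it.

After op 1 (move_right): buffer="rqtjsalgxd" (len 10), cursors c1@4 c2@5 c3@10, authorship ..........
After op 2 (move_left): buffer="rqtjsalgxd" (len 10), cursors c1@3 c2@4 c3@9, authorship ..........
After op 3 (insert('b')): buffer="rqtbjbsalgxbd" (len 13), cursors c1@4 c2@6 c3@12, authorship ...1.2.....3.
After op 4 (add_cursor(0)): buffer="rqtbjbsalgxbd" (len 13), cursors c4@0 c1@4 c2@6 c3@12, authorship ...1.2.....3.
After op 5 (delete): buffer="rqtjsalgxd" (len 10), cursors c4@0 c1@3 c2@4 c3@9, authorship ..........
After op 6 (insert('g')): buffer="grqtgjgsalgxgd" (len 14), cursors c4@1 c1@5 c2@7 c3@13, authorship 4...1.2.....3.
Authorship (.=original, N=cursor N): 4 . . . 1 . 2 . . . . . 3 .
Index 3: author = original

Answer: original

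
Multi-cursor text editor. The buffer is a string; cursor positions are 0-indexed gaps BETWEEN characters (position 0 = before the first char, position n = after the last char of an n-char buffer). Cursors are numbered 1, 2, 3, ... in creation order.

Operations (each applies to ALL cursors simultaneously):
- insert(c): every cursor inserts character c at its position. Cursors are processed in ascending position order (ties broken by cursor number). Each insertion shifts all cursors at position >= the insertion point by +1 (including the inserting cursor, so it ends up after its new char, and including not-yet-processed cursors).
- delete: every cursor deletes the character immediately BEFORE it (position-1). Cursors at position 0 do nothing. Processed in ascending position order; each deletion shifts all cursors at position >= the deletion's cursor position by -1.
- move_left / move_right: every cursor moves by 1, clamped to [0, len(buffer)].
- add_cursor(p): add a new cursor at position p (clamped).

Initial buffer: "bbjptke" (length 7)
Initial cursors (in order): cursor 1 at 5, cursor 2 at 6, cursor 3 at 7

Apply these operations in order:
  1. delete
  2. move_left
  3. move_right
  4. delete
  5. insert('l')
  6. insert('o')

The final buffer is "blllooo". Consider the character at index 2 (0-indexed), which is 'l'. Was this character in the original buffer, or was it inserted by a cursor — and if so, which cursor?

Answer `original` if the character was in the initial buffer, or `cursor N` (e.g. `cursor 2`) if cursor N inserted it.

Answer: cursor 2

Derivation:
After op 1 (delete): buffer="bbjp" (len 4), cursors c1@4 c2@4 c3@4, authorship ....
After op 2 (move_left): buffer="bbjp" (len 4), cursors c1@3 c2@3 c3@3, authorship ....
After op 3 (move_right): buffer="bbjp" (len 4), cursors c1@4 c2@4 c3@4, authorship ....
After op 4 (delete): buffer="b" (len 1), cursors c1@1 c2@1 c3@1, authorship .
After op 5 (insert('l')): buffer="blll" (len 4), cursors c1@4 c2@4 c3@4, authorship .123
After op 6 (insert('o')): buffer="blllooo" (len 7), cursors c1@7 c2@7 c3@7, authorship .123123
Authorship (.=original, N=cursor N): . 1 2 3 1 2 3
Index 2: author = 2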